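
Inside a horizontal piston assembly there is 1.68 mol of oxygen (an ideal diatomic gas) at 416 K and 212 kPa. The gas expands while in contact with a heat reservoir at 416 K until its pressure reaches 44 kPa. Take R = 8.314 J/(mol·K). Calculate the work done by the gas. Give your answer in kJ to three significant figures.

W ≈ 9.14 kJ

Isothermal process: W = nRT ln(V₂/V₁) = nRT ln(P₁/P₂).
W = (1.68)(8.314)(416) × ln(212/44)
  = 5810 × ln(4.818) = 5810 × 1.572
W_by_gas = 9136 J.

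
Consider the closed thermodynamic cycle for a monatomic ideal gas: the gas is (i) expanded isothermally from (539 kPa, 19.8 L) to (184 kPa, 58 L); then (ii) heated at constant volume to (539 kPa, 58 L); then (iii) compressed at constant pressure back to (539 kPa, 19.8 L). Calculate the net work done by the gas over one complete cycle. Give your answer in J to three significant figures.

W_net ≈ -9120 J

Leg (i): W = PᵢVᵢ ln(V_f/Vᵢ) = (10672) ln(58/19.8) = 11470 J.
Leg (ii): W = 0.
Leg (iii): W = PΔV = (539)(19.8 − 58) = -20590 J.
W_net = 11470 − 20590 = -9120 J.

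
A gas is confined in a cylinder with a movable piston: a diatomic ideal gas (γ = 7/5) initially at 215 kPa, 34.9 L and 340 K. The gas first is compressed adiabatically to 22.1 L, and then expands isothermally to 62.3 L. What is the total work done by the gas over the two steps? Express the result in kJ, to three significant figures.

W_total ≈ 5.57 kJ

Step 1 (adiabatic): W = (P₁V₁ − P₂V₂)/(γ−1) = (7504 − 9008)/0.4 = -3762 J.
After step 1: P = 407.6 kPa, V = 22.1 L, T = 408.2 K.
Step 2 (isothermal): W = P₁V₁ ln(V₂/V₁) = (9008) ln(62.3/22.1) = 9336 J.
W_total = -3762 + 9336 = 5574 J.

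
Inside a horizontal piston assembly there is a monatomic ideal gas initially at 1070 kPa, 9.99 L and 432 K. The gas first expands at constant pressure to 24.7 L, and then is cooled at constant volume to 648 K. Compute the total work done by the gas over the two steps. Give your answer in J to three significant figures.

Step 1 (isobaric): W = PΔV = (1070 kPa)(24.7 − 9.99 L) = 15740 J.
Step 2 (isochoric): W = 0 (constant volume).
W_total = 15740 + 0 = 15740 J.

W_total ≈ 15700 J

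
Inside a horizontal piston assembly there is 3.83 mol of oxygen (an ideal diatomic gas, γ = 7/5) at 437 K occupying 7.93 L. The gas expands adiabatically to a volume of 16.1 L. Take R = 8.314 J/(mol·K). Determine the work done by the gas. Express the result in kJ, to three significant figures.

W ≈ 8.58 kJ

Adiabatic: TV^(γ−1) = const with γ = 7/5.
T₂ = T₁ (V₁/V₂)^(γ−1) = 437 × (7.93/16.1)^0.4 = 437 × 0.7533 = 329.2 K.
W_by = nCᵥ(T₁ − T₂) = (3.83)(20.79)(437 − 329.2) = 8582 J.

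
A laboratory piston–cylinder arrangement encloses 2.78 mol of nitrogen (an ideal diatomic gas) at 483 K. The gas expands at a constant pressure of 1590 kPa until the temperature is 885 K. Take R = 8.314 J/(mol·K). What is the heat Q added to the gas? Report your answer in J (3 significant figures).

Isobaric: W = nRΔT = (2.78)(8.314)(402) = 9291 J.
ΔU = nCᵥΔT with Cᵥ = 5R/2: ΔU = (2.78)(20.79)(402) = 23228 J.
Q = ΔU + W = 23228 + 9291 = 32520 J.

Q ≈ 32500 J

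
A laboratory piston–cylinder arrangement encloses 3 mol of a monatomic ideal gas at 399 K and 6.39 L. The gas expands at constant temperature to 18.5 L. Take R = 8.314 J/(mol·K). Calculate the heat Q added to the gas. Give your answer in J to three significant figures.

Isothermal ⇒ ΔU = 0, so Q = W = nRT ln(V₂/V₁).
Q = (3)(8.314)(399) ln(18.5/6.39) = 9952 × 1.063 = 10579 J.

Q ≈ 10600 J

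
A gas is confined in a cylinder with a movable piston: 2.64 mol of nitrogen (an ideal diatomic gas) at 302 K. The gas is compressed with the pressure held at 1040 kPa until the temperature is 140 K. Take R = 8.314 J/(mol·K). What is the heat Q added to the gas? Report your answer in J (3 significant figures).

Q ≈ -12400 J

Isobaric: W = nRΔT = (2.64)(8.314)(-162) = -3556 J.
ΔU = nCᵥΔT with Cᵥ = 5R/2: ΔU = (2.64)(20.79)(-162) = -8889 J.
Q = ΔU + W = -8889 − 3556 = -12445 J.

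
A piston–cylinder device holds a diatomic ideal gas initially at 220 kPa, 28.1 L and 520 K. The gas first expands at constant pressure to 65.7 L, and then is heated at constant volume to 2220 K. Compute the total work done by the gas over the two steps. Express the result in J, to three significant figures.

W_total ≈ 8270 J

Step 1 (isobaric): W = PΔV = (220 kPa)(65.7 − 28.1 L) = 8272 J.
Step 2 (isochoric): W = 0 (constant volume).
W_total = 8272 + 0 = 8272 J.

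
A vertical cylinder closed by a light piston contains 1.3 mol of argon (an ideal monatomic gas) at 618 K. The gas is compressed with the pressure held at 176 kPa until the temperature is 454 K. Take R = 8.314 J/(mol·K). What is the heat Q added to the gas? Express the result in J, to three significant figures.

Q ≈ -4430 J

Isobaric: W = nRΔT = (1.3)(8.314)(-164) = -1773 J.
ΔU = nCᵥΔT with Cᵥ = 3R/2: ΔU = (1.3)(12.47)(-164) = -2659 J.
Q = ΔU + W = -2659 − 1773 = -4431 J.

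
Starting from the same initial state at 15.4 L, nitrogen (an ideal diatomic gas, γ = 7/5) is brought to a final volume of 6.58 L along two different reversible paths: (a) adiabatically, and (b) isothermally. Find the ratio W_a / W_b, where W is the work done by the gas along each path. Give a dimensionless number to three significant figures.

W_a / W_b ≈ 1.19

Path (a) adiabatic: W = P₁V₁(1 − (V₁/V₂)^(γ−1))/(γ−1) → W_a/(P₁V₁) = -1.013.
Path (b) isothermal: W = P₁V₁ ln(V₂/V₁) → W_b/(P₁V₁) = -0.8503.
W_a / W_b = -1.013 / -0.8503 = 1.191.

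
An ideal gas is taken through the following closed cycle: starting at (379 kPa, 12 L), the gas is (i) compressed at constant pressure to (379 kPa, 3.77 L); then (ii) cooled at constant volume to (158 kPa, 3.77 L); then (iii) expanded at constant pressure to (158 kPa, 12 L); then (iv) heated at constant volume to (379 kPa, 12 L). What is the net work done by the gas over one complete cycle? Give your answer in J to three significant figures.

Constant-volume legs do no work.
W(i) = (379)(3.77 − 12) = -3119 J; W(iii) = (158)(12 − 3.77) = 1300 J.
W_net = -3119 + 1300 = -1819 J (the counter-clockwise enclosed area).

W_net ≈ -1820 J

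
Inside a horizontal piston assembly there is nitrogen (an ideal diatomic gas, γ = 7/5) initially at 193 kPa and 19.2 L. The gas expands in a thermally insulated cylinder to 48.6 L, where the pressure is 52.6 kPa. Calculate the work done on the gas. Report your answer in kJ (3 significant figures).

W ≈ -2.87 kJ

Adiabatic: W = (P₁V₁ − P₂V₂)/(γ − 1) with γ = 7/5.
P₁V₁ = 3706 J, P₂V₂ = 2556 J.
W = (3706 − 2556) / 0.4 = 2873 J.
Work on gas = −W_by = -2873 J.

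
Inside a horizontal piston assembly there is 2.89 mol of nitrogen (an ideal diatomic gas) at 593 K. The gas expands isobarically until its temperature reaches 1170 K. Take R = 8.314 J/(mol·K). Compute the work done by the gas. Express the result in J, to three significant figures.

Isobaric: W = P ΔV = nR ΔT.
W = (2.89)(8.314)(1170 − 593) = 13864 J.

W ≈ 13900 J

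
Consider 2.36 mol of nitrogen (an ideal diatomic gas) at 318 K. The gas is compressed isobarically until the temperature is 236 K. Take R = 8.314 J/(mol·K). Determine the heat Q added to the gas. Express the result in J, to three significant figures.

Q ≈ -5630 J

Isobaric: W = nRΔT = (2.36)(8.314)(-82) = -1609 J.
ΔU = nCᵥΔT with Cᵥ = 5R/2: ΔU = (2.36)(20.79)(-82) = -4022 J.
Q = ΔU + W = -4022 − 1609 = -5631 J.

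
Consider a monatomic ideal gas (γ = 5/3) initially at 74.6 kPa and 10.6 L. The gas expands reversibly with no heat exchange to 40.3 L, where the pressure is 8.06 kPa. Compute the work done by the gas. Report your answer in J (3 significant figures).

Adiabatic: W = (P₁V₁ − P₂V₂)/(γ − 1) with γ = 5/3.
P₁V₁ = 790.8 J, P₂V₂ = 324.8 J.
W = (790.8 − 324.8) / 0.6667 = 698.9 J.

W ≈ 699 J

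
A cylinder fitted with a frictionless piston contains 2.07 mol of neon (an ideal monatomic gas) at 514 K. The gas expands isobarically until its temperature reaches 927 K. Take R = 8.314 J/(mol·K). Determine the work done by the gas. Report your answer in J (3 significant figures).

W ≈ 7110 J

Isobaric: W = P ΔV = nR ΔT.
W = (2.07)(8.314)(927 − 514) = 7108 J.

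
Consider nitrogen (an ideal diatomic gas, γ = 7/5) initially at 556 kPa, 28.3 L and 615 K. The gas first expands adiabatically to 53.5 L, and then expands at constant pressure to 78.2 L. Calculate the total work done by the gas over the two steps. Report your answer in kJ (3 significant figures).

W_total ≈ 14.5 kJ

Step 1 (adiabatic): W = (P₁V₁ − P₂V₂)/(γ−1) = (15735 − 12196)/0.4 = 8846 J.
After step 1: P = 228 kPa, V = 53.5 L, T = 476.7 K.
Step 2 (isobaric): W = PΔV = (228 kPa)(78.2 − 53.5 L) = 5631 J.
W_total = 8846 + 5631 = 14477 J.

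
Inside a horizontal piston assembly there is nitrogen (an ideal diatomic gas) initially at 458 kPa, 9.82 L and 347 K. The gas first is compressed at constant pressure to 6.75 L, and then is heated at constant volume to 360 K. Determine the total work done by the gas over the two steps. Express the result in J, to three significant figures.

W_total ≈ -1410 J

Step 1 (isobaric): W = PΔV = (458 kPa)(6.75 − 9.82 L) = -1406 J.
Step 2 (isochoric): W = 0 (constant volume).
W_total = -1406 + 0 = -1406 J.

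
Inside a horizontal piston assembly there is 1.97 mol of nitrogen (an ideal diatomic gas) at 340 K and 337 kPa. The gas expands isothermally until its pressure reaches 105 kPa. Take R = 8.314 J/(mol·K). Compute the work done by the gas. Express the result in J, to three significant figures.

W ≈ 6490 J

Isothermal process: W = nRT ln(V₂/V₁) = nRT ln(P₁/P₂).
W = (1.97)(8.314)(340) × ln(337/105)
  = 5569 × ln(3.21) = 5569 × 1.166
W_by_gas = 6494 J.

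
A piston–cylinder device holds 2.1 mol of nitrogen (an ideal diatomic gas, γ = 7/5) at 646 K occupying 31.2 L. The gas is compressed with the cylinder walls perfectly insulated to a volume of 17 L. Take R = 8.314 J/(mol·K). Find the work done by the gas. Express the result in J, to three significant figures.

Adiabatic: TV^(γ−1) = const with γ = 7/5.
T₂ = T₁ (V₁/V₂)^(γ−1) = 646 × (31.2/17)^0.4 = 646 × 1.275 = 823.6 K.
W_by = nCᵥ(T₁ − T₂) = (2.1)(20.79)(646 − 823.6) = -7752 J.

W ≈ -7750 J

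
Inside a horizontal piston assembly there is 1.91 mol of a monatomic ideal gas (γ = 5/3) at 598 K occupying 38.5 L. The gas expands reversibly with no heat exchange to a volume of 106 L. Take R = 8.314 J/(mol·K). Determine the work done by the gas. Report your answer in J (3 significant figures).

W ≈ 6990 J

Adiabatic: TV^(γ−1) = const with γ = 5/3.
T₂ = T₁ (V₁/V₂)^(γ−1) = 598 × (38.5/106)^0.667 = 598 × 0.5091 = 304.4 K.
W_by = nCᵥ(T₁ − T₂) = (1.91)(12.47)(598 − 304.4) = 6993 J.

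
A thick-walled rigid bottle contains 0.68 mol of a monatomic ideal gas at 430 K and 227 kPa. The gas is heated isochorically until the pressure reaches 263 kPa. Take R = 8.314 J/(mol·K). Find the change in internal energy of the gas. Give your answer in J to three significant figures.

Constant volume ⇒ W = 0, so Q = ΔU = nCᵥΔT with Cᵥ = 3R/2 = 12.47 J/(mol·K).
At constant V, T₂/T₁ = P₂/P₁ ⇒ ΔT = T₁(P₂/P₁ − 1) = 430·(263/227 − 1) = 68.19 K.
ΔU = (0.68)(12.47)(68.19) = 578.3 J.

ΔU ≈ 578 J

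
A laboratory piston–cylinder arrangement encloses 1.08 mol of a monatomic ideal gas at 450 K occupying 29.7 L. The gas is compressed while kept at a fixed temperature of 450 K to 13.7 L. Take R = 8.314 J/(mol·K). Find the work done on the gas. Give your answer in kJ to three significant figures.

W ≈ 3.13 kJ

Isothermal: W = nRT ln(V₂/V₁).
W = (1.08)(8.314)(450) × ln(13.7/29.7)
  = 4041 × -0.7738
W_by_gas = -3126 J; work on gas = −W_by = 3126 J.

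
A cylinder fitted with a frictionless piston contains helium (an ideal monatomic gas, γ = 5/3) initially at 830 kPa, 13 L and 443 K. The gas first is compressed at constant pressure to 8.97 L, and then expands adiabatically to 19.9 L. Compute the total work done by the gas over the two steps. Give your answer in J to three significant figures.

W_total ≈ 1260 J

Step 1 (isobaric): W = PΔV = (830 kPa)(8.97 − 13 L) = -3345 J.
After step 1: P = 830 kPa, V = 8.97 L, T = 305.7 K.
Step 2 (adiabatic): W = (P₁V₁ − P₂V₂)/(γ−1) = (7445 − 4377)/0.667 = 4602 J.
W_total = -3345 + 4602 = 1257 J.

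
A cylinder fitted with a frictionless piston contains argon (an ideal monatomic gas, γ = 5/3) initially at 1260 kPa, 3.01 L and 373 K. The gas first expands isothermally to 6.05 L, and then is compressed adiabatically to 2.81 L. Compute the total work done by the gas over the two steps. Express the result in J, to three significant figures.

W_total ≈ -1150 J

Step 1 (isothermal): W = P₁V₁ ln(V₂/V₁) = (3793) ln(6.05/3.01) = 2648 J.
After step 1: P = 626.9 kPa, V = 6.05 L, T = 373 K.
Step 2 (adiabatic): W = (P₁V₁ − P₂V₂)/(γ−1) = (3793 − 6324)/0.667 = -3797 J.
W_total = 2648 − 3797 = -1149 J.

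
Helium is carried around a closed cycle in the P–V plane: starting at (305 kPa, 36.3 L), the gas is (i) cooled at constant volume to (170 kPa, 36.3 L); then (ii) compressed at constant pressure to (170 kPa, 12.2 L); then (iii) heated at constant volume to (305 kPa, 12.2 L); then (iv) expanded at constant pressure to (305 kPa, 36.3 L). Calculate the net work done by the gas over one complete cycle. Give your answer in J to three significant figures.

W_net ≈ 3250 J

Constant-volume legs do no work.
W(ii) = (170)(12.2 − 36.3) = -4097 J; W(iv) = (305)(36.3 − 12.2) = 7350 J.
W_net = -4097 + 7350 = 3253 J (the clockwise enclosed area).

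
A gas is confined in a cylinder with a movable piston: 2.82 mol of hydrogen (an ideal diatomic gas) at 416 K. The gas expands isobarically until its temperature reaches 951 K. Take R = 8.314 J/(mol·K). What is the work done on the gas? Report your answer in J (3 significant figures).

W ≈ -12500 J

Isobaric: W = P ΔV = nR ΔT.
W = (2.82)(8.314)(951 − 416) = 12543 J.
Work on gas = −W_by = -12543 J.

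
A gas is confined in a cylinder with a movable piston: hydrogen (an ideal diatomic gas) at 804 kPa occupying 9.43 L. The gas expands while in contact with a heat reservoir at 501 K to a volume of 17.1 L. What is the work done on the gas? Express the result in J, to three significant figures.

W ≈ -4510 J

Isothermal: W = nRT ln(V₂/V₁) = P₁V₁ ln(V₂/V₁).
P₁V₁ = (804 kPa)(9.43 L) = 7582 J.
W = 7582 × ln(17.1/9.43) = 7582 × 0.5952
W_by_gas = 4513 J; work on gas = −W_by = -4513 J.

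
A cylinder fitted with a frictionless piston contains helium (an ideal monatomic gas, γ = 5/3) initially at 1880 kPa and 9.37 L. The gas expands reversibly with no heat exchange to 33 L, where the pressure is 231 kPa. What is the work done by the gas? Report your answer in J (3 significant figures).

Adiabatic: W = (P₁V₁ − P₂V₂)/(γ − 1) with γ = 5/3.
P₁V₁ = 17616 J, P₂V₂ = 7623 J.
W = (17616 − 7623) / 0.6667 = 14989 J.

W ≈ 15000 J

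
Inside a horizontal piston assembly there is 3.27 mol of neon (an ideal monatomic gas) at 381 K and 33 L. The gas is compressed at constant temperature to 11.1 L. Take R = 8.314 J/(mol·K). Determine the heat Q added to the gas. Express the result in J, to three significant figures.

Isothermal ⇒ ΔU = 0, so Q = W = nRT ln(V₂/V₁).
Q = (3.27)(8.314)(381) ln(11.1/33) = 10358 × -1.09 = -11286 J.

Q ≈ -11300 J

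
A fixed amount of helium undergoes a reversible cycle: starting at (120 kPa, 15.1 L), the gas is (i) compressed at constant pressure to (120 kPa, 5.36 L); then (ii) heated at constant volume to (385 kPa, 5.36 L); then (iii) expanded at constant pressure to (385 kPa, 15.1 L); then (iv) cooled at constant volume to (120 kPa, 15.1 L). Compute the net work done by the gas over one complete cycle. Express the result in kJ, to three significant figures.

W_net ≈ 2.58 kJ

Constant-volume legs do no work.
W(i) = (120)(5.36 − 15.1) = -1169 J; W(iii) = (385)(15.1 − 5.36) = 3750 J.
W_net = -1169 + 3750 = 2581 J (the clockwise enclosed area).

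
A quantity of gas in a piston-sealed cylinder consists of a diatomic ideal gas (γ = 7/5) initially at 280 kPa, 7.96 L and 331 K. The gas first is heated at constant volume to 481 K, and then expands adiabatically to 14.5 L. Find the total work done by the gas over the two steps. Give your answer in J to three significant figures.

Step 1 (isochoric): W = 0 (constant volume).
After step 1: P = 406.9 kPa (V unchanged).
Step 2 (adiabatic): W = (P₁V₁ − P₂V₂)/(γ−1) = (3239 − 2548)/0.4 = 1727 J.
W_total = 0 + 1727 = 1727 J.

W_total ≈ 1730 J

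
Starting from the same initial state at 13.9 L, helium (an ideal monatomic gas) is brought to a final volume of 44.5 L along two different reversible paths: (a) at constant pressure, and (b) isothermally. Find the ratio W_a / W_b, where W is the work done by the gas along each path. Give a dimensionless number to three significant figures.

Path (a) isobaric: W = P₁(V₂ − V₁) → W_a/(P₁V₁) = 2.201.
Path (b) isothermal: W = P₁V₁ ln(V₂/V₁) → W_b/(P₁V₁) = 1.164.
W_a / W_b = 2.201 / 1.164 = 1.892.

W_a / W_b ≈ 1.89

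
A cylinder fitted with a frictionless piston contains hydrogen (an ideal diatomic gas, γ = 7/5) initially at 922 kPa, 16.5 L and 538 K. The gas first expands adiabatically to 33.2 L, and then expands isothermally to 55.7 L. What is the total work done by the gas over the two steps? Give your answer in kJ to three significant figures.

W_total ≈ 15.2 kJ

Step 1 (adiabatic): W = (P₁V₁ − P₂V₂)/(γ−1) = (15213 − 11501)/0.4 = 9279 J.
After step 1: P = 346.4 kPa, V = 33.2 L, T = 406.7 K.
Step 2 (isothermal): W = P₁V₁ ln(V₂/V₁) = (11501) ln(55.7/33.2) = 5951 J.
W_total = 9279 + 5951 = 15230 J.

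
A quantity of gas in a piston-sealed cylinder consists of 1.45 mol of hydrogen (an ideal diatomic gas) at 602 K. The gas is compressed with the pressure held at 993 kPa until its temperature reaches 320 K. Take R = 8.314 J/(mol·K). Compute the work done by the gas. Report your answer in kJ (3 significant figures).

Isobaric: W = P ΔV = nR ΔT.
W = (1.45)(8.314)(320 − 602) = -3400 J.

W ≈ -3.40 kJ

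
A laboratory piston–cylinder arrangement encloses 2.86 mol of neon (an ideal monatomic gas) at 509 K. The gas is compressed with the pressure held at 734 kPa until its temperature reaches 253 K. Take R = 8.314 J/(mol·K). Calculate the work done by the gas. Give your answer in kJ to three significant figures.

W ≈ -6.09 kJ

Isobaric: W = P ΔV = nR ΔT.
W = (2.86)(8.314)(253 − 509) = -6087 J.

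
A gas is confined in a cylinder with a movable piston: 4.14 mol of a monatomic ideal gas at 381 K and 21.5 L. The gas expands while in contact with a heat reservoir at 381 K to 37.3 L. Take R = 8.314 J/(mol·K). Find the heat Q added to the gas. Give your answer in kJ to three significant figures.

Q ≈ 7.23 kJ

Isothermal ⇒ ΔU = 0, so Q = W = nRT ln(V₂/V₁).
Q = (4.14)(8.314)(381) ln(37.3/21.5) = 13114 × 0.5509 = 7225 J.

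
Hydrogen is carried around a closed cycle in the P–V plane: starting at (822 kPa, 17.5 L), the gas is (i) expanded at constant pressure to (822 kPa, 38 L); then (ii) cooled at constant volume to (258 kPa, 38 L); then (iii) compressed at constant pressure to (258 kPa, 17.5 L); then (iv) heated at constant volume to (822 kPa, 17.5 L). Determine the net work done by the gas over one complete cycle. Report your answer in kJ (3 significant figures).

W_net ≈ 11.6 kJ

Constant-volume legs do no work.
W(i) = (822)(38 − 17.5) = 16851 J; W(iii) = (258)(17.5 − 38) = -5289 J.
W_net = 16851 − 5289 = 11562 J (the clockwise enclosed area).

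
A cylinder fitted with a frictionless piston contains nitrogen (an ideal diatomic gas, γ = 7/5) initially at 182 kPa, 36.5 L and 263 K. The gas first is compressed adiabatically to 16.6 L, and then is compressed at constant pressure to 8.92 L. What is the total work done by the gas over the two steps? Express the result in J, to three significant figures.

Step 1 (adiabatic): W = (P₁V₁ − P₂V₂)/(γ−1) = (6643 − 9104)/0.4 = -6153 J.
After step 1: P = 548.4 kPa, V = 16.6 L, T = 360.4 K.
Step 2 (isobaric): W = PΔV = (548.4 kPa)(8.92 − 16.6 L) = -4212 J.
W_total = -6153 − 4212 = -10365 J.

W_total ≈ -10400 J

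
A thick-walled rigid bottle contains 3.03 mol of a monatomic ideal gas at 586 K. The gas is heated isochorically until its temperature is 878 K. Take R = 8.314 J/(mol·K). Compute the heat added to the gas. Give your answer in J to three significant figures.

Constant volume ⇒ W = 0, so Q = ΔU = nCᵥΔT with Cᵥ = 3R/2 = 12.47 J/(mol·K).
ΔU = (3.03)(12.47)(878 − 586) = 11034 J.

Q ≈ 11000 J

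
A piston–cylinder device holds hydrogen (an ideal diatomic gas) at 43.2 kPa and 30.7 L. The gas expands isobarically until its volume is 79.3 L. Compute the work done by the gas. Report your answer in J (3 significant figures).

W ≈ 2100 J

Isobaric: W = P ΔV.
W = (43.2 kPa)(79.3 − 30.7 L) = (43.2)(48.6) = 2100 J.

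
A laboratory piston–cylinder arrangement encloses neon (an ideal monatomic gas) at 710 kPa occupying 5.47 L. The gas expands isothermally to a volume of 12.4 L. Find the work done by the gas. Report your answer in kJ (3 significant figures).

W ≈ 3.18 kJ

Isothermal: W = nRT ln(V₂/V₁) = P₁V₁ ln(V₂/V₁).
P₁V₁ = (710 kPa)(5.47 L) = 3884 J.
W = 3884 × ln(12.4/5.47) = 3884 × 0.8184
W_by_gas = 3178 J.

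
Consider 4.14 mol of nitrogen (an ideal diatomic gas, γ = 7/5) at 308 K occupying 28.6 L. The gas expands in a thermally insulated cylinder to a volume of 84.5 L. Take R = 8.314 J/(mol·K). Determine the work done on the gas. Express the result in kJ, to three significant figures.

W ≈ -9.32 kJ

Adiabatic: TV^(γ−1) = const with γ = 7/5.
T₂ = T₁ (V₁/V₂)^(γ−1) = 308 × (28.6/84.5)^0.4 = 308 × 0.6483 = 199.7 K.
W_by = nCᵥ(T₁ − T₂) = (4.14)(20.79)(308 − 199.7) = 9320 J.
Work on gas = −W_by = -9320 J.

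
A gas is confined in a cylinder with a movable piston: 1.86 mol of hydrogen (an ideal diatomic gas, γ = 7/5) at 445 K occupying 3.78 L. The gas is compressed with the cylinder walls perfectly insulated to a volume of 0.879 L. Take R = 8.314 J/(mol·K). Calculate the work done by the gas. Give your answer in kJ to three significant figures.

Adiabatic: TV^(γ−1) = const with γ = 7/5.
T₂ = T₁ (V₁/V₂)^(γ−1) = 445 × (3.78/0.879)^0.4 = 445 × 1.792 = 797.6 K.
W_by = nCᵥ(T₁ − T₂) = (1.86)(20.79)(445 − 797.6) = -13630 J.

W ≈ -13.6 kJ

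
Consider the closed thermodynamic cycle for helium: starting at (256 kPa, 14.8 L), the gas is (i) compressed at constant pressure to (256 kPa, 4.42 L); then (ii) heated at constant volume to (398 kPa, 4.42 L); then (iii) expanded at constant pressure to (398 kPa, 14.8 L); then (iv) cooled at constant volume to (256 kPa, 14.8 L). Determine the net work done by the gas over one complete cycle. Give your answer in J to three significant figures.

W_net ≈ 1470 J

Constant-volume legs do no work.
W(i) = (256)(4.42 − 14.8) = -2657 J; W(iii) = (398)(14.8 − 4.42) = 4131 J.
W_net = -2657 + 4131 = 1474 J (the clockwise enclosed area).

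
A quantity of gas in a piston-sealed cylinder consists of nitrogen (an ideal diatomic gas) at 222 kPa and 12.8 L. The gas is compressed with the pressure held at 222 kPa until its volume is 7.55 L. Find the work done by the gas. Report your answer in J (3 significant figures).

Isobaric: W = P ΔV.
W = (222 kPa)(7.55 − 12.8 L) = (222)(-5.25) = -1166 J.

W ≈ -1170 J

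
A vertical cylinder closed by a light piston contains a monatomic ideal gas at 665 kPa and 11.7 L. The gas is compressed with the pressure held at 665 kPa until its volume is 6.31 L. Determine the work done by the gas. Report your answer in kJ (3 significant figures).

Isobaric: W = P ΔV.
W = (665 kPa)(6.31 − 11.7 L) = (665)(-5.39) = -3584 J.

W ≈ -3.58 kJ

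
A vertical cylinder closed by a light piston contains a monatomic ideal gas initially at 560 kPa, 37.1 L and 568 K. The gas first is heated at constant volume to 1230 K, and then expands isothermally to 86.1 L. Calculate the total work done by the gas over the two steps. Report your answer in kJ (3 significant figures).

W_total ≈ 37.9 kJ

Step 1 (isochoric): W = 0 (constant volume).
After step 1: P = 1213 kPa (V unchanged).
Step 2 (isothermal): W = P₁V₁ ln(V₂/V₁) = (44990) ln(86.1/37.1) = 37877 J.
W_total = 0 + 37877 = 37877 J.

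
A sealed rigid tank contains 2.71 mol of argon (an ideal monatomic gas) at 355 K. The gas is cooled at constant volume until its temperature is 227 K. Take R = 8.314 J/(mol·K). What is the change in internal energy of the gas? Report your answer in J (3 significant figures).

Constant volume ⇒ W = 0, so Q = ΔU = nCᵥΔT with Cᵥ = 3R/2 = 12.47 J/(mol·K).
ΔU = (2.71)(12.47)(227 − 355) = -4326 J.

ΔU ≈ -4330 J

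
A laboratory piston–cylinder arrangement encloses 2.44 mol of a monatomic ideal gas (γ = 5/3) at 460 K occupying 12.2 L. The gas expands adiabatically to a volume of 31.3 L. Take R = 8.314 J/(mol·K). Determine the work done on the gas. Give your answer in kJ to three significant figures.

Adiabatic: TV^(γ−1) = const with γ = 5/3.
T₂ = T₁ (V₁/V₂)^(γ−1) = 460 × (12.2/31.3)^0.667 = 460 × 0.5336 = 245.5 K.
W_by = nCᵥ(T₁ − T₂) = (2.44)(12.47)(460 − 245.5) = 6529 J.
Work on gas = −W_by = -6529 J.

W ≈ -6.53 kJ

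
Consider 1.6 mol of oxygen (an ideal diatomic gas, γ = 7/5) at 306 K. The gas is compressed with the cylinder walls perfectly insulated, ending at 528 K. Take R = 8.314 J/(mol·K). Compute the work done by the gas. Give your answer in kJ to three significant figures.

W ≈ -7.38 kJ

Adiabatic ⇒ Q = 0, so W_by = −ΔU = nCᵥ(T₁ − T₂).
Cᵥ = 5R/2 = 20.79 J/(mol·K).
W = (1.6)(20.79)(306 − 528) = -7383 J.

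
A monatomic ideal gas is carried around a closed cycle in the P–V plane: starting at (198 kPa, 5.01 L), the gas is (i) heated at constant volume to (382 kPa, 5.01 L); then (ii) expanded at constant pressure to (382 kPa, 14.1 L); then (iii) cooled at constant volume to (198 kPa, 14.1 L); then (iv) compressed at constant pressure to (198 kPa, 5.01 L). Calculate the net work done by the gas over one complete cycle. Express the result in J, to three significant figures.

W_net ≈ 1670 J

Constant-volume legs do no work.
W(ii) = (382)(14.1 − 5.01) = 3472 J; W(iv) = (198)(5.01 − 14.1) = -1800 J.
W_net = 3472 − 1800 = 1673 J (the clockwise enclosed area).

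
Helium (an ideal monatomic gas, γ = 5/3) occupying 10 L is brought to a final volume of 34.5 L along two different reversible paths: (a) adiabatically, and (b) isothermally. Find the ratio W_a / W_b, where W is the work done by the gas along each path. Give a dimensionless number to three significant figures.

Path (a) adiabatic: W = P₁V₁(1 − (V₁/V₂)^(γ−1))/(γ−1) → W_a/(P₁V₁) = 0.843.
Path (b) isothermal: W = P₁V₁ ln(V₂/V₁) → W_b/(P₁V₁) = 1.238.
W_a / W_b = 0.843 / 1.238 = 0.6808.

W_a / W_b ≈ 0.681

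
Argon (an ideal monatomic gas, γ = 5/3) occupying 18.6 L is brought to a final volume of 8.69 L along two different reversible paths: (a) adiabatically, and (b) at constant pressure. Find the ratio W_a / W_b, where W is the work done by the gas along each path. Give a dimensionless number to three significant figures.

W_a / W_b ≈ 1.86

Path (a) adiabatic: W = P₁V₁(1 − (V₁/V₂)^(γ−1))/(γ−1) → W_a/(P₁V₁) = -0.9913.
Path (b) isobaric: W = P₁(V₂ − V₁) → W_b/(P₁V₁) = -0.5328.
W_a / W_b = -0.9913 / -0.5328 = 1.86.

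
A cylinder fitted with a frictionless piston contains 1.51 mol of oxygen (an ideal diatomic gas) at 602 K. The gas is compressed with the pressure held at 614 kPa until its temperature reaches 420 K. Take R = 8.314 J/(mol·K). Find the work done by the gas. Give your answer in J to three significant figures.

Isobaric: W = P ΔV = nR ΔT.
W = (1.51)(8.314)(420 − 602) = -2285 J.

W ≈ -2280 J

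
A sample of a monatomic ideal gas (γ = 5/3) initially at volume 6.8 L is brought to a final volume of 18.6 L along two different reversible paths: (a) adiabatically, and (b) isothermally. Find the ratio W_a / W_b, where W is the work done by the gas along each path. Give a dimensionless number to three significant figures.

W_a / W_b ≈ 0.729

Path (a) adiabatic: W = P₁V₁(1 − (V₁/V₂)^(γ−1))/(γ−1) → W_a/(P₁V₁) = 0.7331.
Path (b) isothermal: W = P₁V₁ ln(V₂/V₁) → W_b/(P₁V₁) = 1.006.
W_a / W_b = 0.7331 / 1.006 = 0.7285.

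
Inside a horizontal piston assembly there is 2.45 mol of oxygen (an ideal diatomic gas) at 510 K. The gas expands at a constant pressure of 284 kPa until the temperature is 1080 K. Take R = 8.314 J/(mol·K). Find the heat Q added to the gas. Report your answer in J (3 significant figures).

Q ≈ 40600 J

Isobaric: W = nRΔT = (2.45)(8.314)(570) = 11611 J.
ΔU = nCᵥΔT with Cᵥ = 5R/2: ΔU = (2.45)(20.79)(570) = 29026 J.
Q = ΔU + W = 29026 + 11611 = 40637 J.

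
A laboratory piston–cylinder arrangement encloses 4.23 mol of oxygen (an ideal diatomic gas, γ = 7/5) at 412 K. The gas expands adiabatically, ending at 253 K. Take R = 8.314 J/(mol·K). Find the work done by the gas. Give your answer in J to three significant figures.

Adiabatic ⇒ Q = 0, so W_by = −ΔU = nCᵥ(T₁ − T₂).
Cᵥ = 5R/2 = 20.79 J/(mol·K).
W = (4.23)(20.79)(412 − 253) = 13979 J.

W ≈ 14000 J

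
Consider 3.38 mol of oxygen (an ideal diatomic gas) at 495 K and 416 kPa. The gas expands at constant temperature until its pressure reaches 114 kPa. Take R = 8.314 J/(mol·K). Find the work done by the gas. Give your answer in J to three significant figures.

Isothermal process: W = nRT ln(V₂/V₁) = nRT ln(P₁/P₂).
W = (3.38)(8.314)(495) × ln(416/114)
  = 13910 × ln(3.649) = 13910 × 1.294
W_by_gas = 18007 J.

W ≈ 18000 J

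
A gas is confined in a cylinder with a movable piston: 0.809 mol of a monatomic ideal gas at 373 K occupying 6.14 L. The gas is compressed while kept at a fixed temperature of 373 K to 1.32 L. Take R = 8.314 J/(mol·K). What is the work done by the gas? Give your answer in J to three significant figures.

W ≈ -3860 J

Isothermal: W = nRT ln(V₂/V₁).
W = (0.809)(8.314)(373) × ln(1.32/6.14)
  = 2509 × -1.537
W_by_gas = -3857 J.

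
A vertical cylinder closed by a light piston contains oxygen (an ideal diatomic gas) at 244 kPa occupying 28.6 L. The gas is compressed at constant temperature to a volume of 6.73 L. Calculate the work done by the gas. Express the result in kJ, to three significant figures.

W ≈ -10.1 kJ

Isothermal: W = nRT ln(V₂/V₁) = P₁V₁ ln(V₂/V₁).
P₁V₁ = (244 kPa)(28.6 L) = 6978 J.
W = 6978 × ln(6.73/28.6) = 6978 × -1.447
W_by_gas = -10097 J.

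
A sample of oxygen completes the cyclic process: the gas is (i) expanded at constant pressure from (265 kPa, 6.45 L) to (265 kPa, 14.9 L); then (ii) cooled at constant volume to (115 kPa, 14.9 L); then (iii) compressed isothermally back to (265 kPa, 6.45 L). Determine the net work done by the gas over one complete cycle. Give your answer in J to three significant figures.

W_net ≈ 805 J

Leg (i): W = PΔV = (265)(14.9 − 6.45) = 2239 J.
Leg (ii): W = 0.
Leg (iii): W = PᵢVᵢ ln(V_f/Vᵢ) = (1714) ln(6.45/14.9) = -1435 J.
W_net = 2239 − 1435 = 804.6 J.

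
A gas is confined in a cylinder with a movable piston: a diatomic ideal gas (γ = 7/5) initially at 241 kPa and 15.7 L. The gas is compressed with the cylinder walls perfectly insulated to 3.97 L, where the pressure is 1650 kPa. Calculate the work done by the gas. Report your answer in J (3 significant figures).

Adiabatic: W = (P₁V₁ − P₂V₂)/(γ − 1) with γ = 7/5.
P₁V₁ = 3784 J, P₂V₂ = 6550 J.
W = (3784 − 6550) / 0.4 = -6917 J.

W ≈ -6920 J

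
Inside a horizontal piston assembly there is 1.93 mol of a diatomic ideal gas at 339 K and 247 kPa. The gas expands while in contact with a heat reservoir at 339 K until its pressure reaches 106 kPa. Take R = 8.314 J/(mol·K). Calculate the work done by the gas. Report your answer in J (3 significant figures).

W ≈ 4600 J

Isothermal process: W = nRT ln(V₂/V₁) = nRT ln(P₁/P₂).
W = (1.93)(8.314)(339) × ln(247/106)
  = 5440 × ln(2.33) = 5440 × 0.8459
W_by_gas = 4602 J.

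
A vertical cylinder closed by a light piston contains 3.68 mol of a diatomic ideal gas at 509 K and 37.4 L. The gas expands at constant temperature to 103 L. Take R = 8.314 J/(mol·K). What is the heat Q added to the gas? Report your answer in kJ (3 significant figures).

Isothermal ⇒ ΔU = 0, so Q = W = nRT ln(V₂/V₁).
Q = (3.68)(8.314)(509) ln(103/37.4) = 15573 × 1.013 = 15776 J.

Q ≈ 15.8 kJ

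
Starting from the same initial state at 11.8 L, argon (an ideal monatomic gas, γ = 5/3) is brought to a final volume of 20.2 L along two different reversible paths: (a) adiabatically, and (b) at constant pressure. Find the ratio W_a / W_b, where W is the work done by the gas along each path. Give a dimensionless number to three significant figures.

Path (a) adiabatic: W = P₁V₁(1 − (V₁/V₂)^(γ−1))/(γ−1) → W_a/(P₁V₁) = 0.4518.
Path (b) isobaric: W = P₁(V₂ − V₁) → W_b/(P₁V₁) = 0.7119.
W_a / W_b = 0.4518 / 0.7119 = 0.6347.

W_a / W_b ≈ 0.635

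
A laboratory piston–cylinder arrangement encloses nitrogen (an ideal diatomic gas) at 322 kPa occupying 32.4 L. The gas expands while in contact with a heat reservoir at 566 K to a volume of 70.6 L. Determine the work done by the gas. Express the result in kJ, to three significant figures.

Isothermal: W = nRT ln(V₂/V₁) = P₁V₁ ln(V₂/V₁).
P₁V₁ = (322 kPa)(32.4 L) = 10433 J.
W = 10433 × ln(70.6/32.4) = 10433 × 0.7789
W_by_gas = 8126 J.

W ≈ 8.13 kJ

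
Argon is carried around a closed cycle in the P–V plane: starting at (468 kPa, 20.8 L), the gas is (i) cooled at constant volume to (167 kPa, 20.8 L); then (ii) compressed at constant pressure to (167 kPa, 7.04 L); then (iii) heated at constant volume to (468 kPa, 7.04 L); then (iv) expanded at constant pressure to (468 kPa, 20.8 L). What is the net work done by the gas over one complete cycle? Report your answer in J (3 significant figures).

Constant-volume legs do no work.
W(ii) = (167)(7.04 − 20.8) = -2298 J; W(iv) = (468)(20.8 − 7.04) = 6440 J.
W_net = -2298 + 6440 = 4142 J (the clockwise enclosed area).

W_net ≈ 4140 J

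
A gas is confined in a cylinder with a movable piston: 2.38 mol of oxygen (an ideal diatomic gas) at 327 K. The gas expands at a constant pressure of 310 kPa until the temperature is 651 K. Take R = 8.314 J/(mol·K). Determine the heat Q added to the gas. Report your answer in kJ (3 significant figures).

Q ≈ 22.4 kJ

Isobaric: W = nRΔT = (2.38)(8.314)(324) = 6411 J.
ΔU = nCᵥΔT with Cᵥ = 5R/2: ΔU = (2.38)(20.79)(324) = 16028 J.
Q = ΔU + W = 16028 + 6411 = 22439 J.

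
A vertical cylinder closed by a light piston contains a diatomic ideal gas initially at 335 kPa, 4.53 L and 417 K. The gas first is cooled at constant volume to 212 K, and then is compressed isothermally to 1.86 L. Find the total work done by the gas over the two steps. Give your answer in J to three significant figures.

Step 1 (isochoric): W = 0 (constant volume).
After step 1: P = 170.3 kPa (V unchanged).
Step 2 (isothermal): W = P₁V₁ ln(V₂/V₁) = (771.5) ln(1.86/4.53) = -686.8 J.
W_total = 0 − 686.8 = -686.8 J.

W_total ≈ -687 J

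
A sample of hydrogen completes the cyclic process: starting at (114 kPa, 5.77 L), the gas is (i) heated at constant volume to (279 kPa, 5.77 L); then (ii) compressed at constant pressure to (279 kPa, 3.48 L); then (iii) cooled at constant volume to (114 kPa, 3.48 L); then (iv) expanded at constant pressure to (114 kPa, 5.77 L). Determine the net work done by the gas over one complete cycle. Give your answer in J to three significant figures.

W_net ≈ -378 J

Constant-volume legs do no work.
W(ii) = (279)(3.48 − 5.77) = -638.9 J; W(iv) = (114)(5.77 − 3.48) = 261.1 J.
W_net = -638.9 + 261.1 = -377.8 J (the counter-clockwise enclosed area).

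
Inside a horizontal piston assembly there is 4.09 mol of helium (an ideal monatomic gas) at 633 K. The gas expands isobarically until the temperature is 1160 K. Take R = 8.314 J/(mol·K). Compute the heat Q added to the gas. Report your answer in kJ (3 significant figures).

Q ≈ 44.8 kJ

Isobaric: W = nRΔT = (4.09)(8.314)(527) = 17920 J.
ΔU = nCᵥΔT with Cᵥ = 3R/2: ΔU = (4.09)(12.47)(527) = 26880 J.
Q = ΔU + W = 26880 + 17920 = 44801 J.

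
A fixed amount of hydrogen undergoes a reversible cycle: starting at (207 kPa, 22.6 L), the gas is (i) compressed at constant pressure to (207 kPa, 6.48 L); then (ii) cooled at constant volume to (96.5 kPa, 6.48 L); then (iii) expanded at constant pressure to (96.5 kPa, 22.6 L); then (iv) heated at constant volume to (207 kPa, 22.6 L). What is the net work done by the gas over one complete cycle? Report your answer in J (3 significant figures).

Constant-volume legs do no work.
W(i) = (207)(6.48 − 22.6) = -3337 J; W(iii) = (96.5)(22.6 − 6.48) = 1556 J.
W_net = -3337 + 1556 = -1781 J (the counter-clockwise enclosed area).

W_net ≈ -1780 J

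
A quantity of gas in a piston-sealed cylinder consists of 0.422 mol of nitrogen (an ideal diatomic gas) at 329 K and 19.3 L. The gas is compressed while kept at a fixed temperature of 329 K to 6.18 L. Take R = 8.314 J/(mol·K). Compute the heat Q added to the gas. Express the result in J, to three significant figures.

Isothermal ⇒ ΔU = 0, so Q = W = nRT ln(V₂/V₁).
Q = (0.422)(8.314)(329) ln(6.18/19.3) = 1154 × -1.139 = -1315 J.

Q ≈ -1310 J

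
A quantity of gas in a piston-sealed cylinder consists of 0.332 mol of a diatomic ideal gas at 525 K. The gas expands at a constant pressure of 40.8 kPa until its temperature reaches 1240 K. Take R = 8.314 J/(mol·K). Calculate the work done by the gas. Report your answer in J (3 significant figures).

W ≈ 1970 J

Isobaric: W = P ΔV = nR ΔT.
W = (0.332)(8.314)(1240 − 525) = 1974 J.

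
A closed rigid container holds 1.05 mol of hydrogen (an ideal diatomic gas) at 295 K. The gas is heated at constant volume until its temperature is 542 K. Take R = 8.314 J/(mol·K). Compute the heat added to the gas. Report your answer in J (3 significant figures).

Q ≈ 5390 J

Constant volume ⇒ W = 0, so Q = ΔU = nCᵥΔT with Cᵥ = 5R/2 = 20.79 J/(mol·K).
ΔU = (1.05)(20.79)(542 − 295) = 5391 J.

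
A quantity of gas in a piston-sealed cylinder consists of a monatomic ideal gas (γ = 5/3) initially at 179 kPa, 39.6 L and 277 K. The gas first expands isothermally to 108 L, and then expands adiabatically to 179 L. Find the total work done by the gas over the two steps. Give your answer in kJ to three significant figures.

Step 1 (isothermal): W = P₁V₁ ln(V₂/V₁) = (7088) ln(108/39.6) = 7112 J.
After step 1: P = 65.63 kPa, V = 108 L, T = 277 K.
Step 2 (adiabatic): W = (P₁V₁ − P₂V₂)/(γ−1) = (7088 − 5061)/0.667 = 3041 J.
W_total = 7112 + 3041 = 10152 J.

W_total ≈ 10.2 kJ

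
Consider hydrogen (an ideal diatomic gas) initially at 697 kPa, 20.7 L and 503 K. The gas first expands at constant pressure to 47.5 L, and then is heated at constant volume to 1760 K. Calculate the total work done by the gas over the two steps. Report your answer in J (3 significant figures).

W_total ≈ 18700 J

Step 1 (isobaric): W = PΔV = (697 kPa)(47.5 − 20.7 L) = 18680 J.
Step 2 (isochoric): W = 0 (constant volume).
W_total = 18680 + 0 = 18680 J.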